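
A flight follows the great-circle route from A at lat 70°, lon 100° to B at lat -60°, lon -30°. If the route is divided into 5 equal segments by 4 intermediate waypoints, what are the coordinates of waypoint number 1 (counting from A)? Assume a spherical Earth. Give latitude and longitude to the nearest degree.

Write both endpoints as unit vectors p₁, p₂ with components (cos φ cos λ, cos φ sin λ, sin φ).
The central angle between the endpoints is δ = arccos(p₁·p₂) ≈ 2.748 rad (157.5°).
Interpolate at f = 1/5 with slerp weights a = sin((1−f)δ)/sin δ ≈ 2.112, b = sin(fδ)/sin δ ≈ 1.364.
p = a·p₁ + b·p₂ ≈ (0.465, 0.371, 0.804); φ = arcsin(p_z) ≈ 53.51°, λ = atan2(p_y, p_x) ≈ 38.55°.

≈ lat 54°, lon 39°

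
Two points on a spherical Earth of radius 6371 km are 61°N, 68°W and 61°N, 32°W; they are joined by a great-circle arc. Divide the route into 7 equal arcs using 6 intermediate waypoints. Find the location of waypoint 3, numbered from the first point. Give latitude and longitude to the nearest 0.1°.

≈ 62.2°N, 52.6°W

From cos δ = sin φ₁ sin φ₂ + cos φ₁ cos φ₂ cos Δλ, the central angle is δ ≈ 0.301 rad (17.2°).
Interpolate at f = 3/7 with slerp weights a = sin((1−f)δ)/sin δ ≈ 0.577, b = sin(fδ)/sin δ ≈ 0.434.
p = a·p₁ + b·p₂ ≈ (0.283, -0.371, 0.884); φ = arcsin(p_z) ≈ 62.18°, λ = atan2(p_y, p_x) ≈ -52.64°.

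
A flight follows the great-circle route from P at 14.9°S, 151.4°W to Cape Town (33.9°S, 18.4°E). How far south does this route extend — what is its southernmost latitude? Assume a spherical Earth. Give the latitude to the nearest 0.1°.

The great circle lies in the plane with unit normal n̂ = (p₁ × p₂)/|p₁ × p₂|.
Here n̂_z ≈ +0.186; the vertex latitude is φ_max = arccos|n̂_z| ≈ 79.3°.
Check via Clairaut: cos φ_max = |cos φ₁| · sin C = cos(14.9°)·sin(168.9°) ≈ 0.186, again giving ≈ 79.3°.

≈ 79.3°S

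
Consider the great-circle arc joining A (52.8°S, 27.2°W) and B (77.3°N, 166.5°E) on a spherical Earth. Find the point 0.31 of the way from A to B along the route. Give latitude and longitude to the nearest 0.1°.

≈ (5.0°S, 32.5°W)

Write both endpoints as unit vectors p₁, p₂ with components (cos φ cos λ, cos φ sin λ, sin φ).
The central angle between the endpoints is δ = arccos(p₁·p₂) ≈ 2.705 rad (155.0°).
Interpolate at f = 0.31 with slerp weights a = sin((1−f)δ)/sin δ ≈ 2.262, b = sin(fδ)/sin δ ≈ 1.759.
p = a·p₁ + b·p₂ ≈ (0.840, -0.535, -0.086); φ = arcsin(p_z) ≈ -4.95°, λ = atan2(p_y, p_x) ≈ -32.47°.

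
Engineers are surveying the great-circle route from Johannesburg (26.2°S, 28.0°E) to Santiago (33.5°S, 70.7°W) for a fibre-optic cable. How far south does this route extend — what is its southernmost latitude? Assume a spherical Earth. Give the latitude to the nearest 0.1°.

The great circle lies in the plane with unit normal n̂ = (p₁ × p₂)/|p₁ × p₂|.
Here n̂_z ≈ -0.746; the vertex latitude is φ_max = arccos|n̂_z| ≈ 41.8°.

≈ 41.8°S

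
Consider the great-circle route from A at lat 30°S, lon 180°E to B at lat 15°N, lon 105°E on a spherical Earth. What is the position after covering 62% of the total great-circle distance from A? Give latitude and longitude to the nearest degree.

Convert each endpoint to a unit vector on the sphere (x = cos φ cos λ, y = cos φ sin λ, z = sin φ).
The central angle between the endpoints is δ = arccos(p₁·p₂) ≈ 1.484 rad (85.0°).
Interpolate at f = 0.62 with slerp weights a = sin((1−f)δ)/sin δ ≈ 0.536, b = sin(fδ)/sin δ ≈ 0.799.
p = a·p₁ + b·p₂ ≈ (-0.664, 0.745, -0.062); φ = arcsin(p_z) ≈ -3.53°, λ = atan2(p_y, p_x) ≈ 131.72°.

≈ lat 4°S, lon 132°E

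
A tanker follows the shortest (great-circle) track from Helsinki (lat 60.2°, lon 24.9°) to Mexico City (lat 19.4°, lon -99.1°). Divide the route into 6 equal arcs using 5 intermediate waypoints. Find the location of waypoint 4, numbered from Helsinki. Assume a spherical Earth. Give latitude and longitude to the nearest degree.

Convert each endpoint to a unit vector on the sphere (x = cos φ cos λ, y = cos φ sin λ, z = sin φ).
The central angle between the endpoints is δ = arccos(p₁·p₂) ≈ 1.545 rad (88.5°).
Interpolate at f = 4/6 with slerp weights a = sin((1−f)δ)/sin δ ≈ 0.493, b = sin(fδ)/sin δ ≈ 0.857.
p = a·p₁ + b·p₂ ≈ (0.094, -0.696, 0.712); φ = arcsin(p_z) ≈ 45.42°, λ = atan2(p_y, p_x) ≈ -82.29°.

≈ lat 45°, lon -82°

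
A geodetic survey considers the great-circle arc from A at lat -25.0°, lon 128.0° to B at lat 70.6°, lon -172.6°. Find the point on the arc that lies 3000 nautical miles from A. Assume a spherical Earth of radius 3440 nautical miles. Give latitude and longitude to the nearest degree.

Write both endpoints as unit vectors p₁, p₂ with components (cos φ cos λ, cos φ sin λ, sin φ).
The central angle between the endpoints is δ = arccos(p₁·p₂) ≈ 1.819 rad (104.2°). The total great-circle distance is δ·R ≈ 1.819 × 3440 ≈ 6256 nmi, so the target fraction is f = 3000/6256 ≈ 0.480.
Interpolate at f ≈ 0.480 with slerp weights a = sin((1−f)δ)/sin δ ≈ 0.837, b = sin(fδ)/sin δ ≈ 0.790.
p = a·p₁ + b·p₂ ≈ (-0.727, 0.564, 0.391); φ = arcsin(p_z) ≈ 23.03°, λ = atan2(p_y, p_x) ≈ 142.20°.

≈ lat 23°, lon 142°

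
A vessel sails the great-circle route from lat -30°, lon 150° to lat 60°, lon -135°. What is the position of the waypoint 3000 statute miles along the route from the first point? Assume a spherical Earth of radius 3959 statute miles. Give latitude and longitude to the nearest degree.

Write both endpoints as unit vectors p₁, p₂ with components (cos φ cos λ, cos φ sin λ, sin φ).
The central angle between the endpoints is δ = arccos(p₁·p₂) ≈ 1.898 rad (108.7°). The total great-circle distance is δ·R ≈ 1.898 × 3959 ≈ 7512 mi, so the target fraction is f = 3000/7512 ≈ 0.399.
Interpolate at f ≈ 0.399 with slerp weights a = sin((1−f)δ)/sin δ ≈ 0.959, b = sin(fδ)/sin δ ≈ 0.726.
p = a·p₁ + b·p₂ ≈ (-0.976, 0.159, 0.149); φ = arcsin(p_z) ≈ 8.56°, λ = atan2(p_y, p_x) ≈ 170.76°.

≈ lat 9°, lon 171°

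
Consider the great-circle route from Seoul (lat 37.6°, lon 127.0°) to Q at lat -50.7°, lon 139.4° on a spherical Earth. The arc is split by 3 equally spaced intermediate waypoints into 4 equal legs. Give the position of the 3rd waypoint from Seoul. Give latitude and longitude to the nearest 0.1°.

Write both endpoints as unit vectors p₁, p₂ with components (cos φ cos λ, cos φ sin λ, sin φ).
The central angle between the endpoints is δ = arccos(p₁·p₂) ≈ 1.553 rad (89.0°).
Interpolate at f = 3/4 with slerp weights a = sin((1−f)δ)/sin δ ≈ 0.379, b = sin(fδ)/sin δ ≈ 0.919.
p = a·p₁ + b·p₂ ≈ (-0.622, 0.618, -0.480); φ = arcsin(p_z) ≈ -28.69°, λ = atan2(p_y, p_x) ≈ 135.19°.

≈ lat -28.7°, lon 135.2°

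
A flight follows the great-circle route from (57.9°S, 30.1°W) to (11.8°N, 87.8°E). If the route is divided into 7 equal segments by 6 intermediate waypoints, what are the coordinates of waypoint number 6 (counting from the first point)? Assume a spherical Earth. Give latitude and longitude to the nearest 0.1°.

≈ (2.3°S, 79.4°E)

From cos δ = sin φ₁ sin φ₂ + cos φ₁ cos φ₂ cos Δλ, the central angle is δ ≈ 2.001 rad (114.6°).
Interpolate at f = 6/7 with slerp weights a = sin((1−f)δ)/sin δ ≈ 0.310, b = sin(fδ)/sin δ ≈ 1.089.
p = a·p₁ + b·p₂ ≈ (0.183, 0.982, -0.040); φ = arcsin(p_z) ≈ -2.30°, λ = atan2(p_y, p_x) ≈ 79.42°.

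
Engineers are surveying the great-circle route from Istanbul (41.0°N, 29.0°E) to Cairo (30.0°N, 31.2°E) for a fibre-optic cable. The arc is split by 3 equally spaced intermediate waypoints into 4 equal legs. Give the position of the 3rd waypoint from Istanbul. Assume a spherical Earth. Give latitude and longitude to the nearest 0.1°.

≈ 32.8°N, 30.7°E

The haversine formula gives a central angle δ ≈ 0.194 rad (11.1°) between the endpoints.
Interpolate at f = 3/4 with slerp weights a = sin((1−f)δ)/sin δ ≈ 0.251, b = sin(fδ)/sin δ ≈ 0.752.
p = a·p₁ + b·p₂ ≈ (0.723, 0.429, 0.541); φ = arcsin(p_z) ≈ 32.75°, λ = atan2(p_y, p_x) ≈ 30.70°.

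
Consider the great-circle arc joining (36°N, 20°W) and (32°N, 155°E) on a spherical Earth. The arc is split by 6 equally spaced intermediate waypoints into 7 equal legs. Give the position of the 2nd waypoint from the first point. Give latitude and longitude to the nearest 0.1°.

≈ (67.7°N, 13.6°W)

Write both endpoints as unit vectors p₁, p₂ with components (cos φ cos λ, cos φ sin λ, sin φ).
The central angle between the endpoints is δ = arccos(p₁·p₂) ≈ 1.952 rad (111.8°).
Interpolate at f = 2/7 with slerp weights a = sin((1−f)δ)/sin δ ≈ 1.061, b = sin(fδ)/sin δ ≈ 0.570.
p = a·p₁ + b·p₂ ≈ (0.368, -0.089, 0.926); φ = arcsin(p_z) ≈ 67.75°, λ = atan2(p_y, p_x) ≈ -13.61°.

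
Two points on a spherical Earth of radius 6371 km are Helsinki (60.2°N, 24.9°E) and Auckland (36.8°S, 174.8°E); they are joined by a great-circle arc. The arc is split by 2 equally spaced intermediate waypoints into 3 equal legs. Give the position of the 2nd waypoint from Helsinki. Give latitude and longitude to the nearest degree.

≈ 8°N, 152°E

The haversine formula gives a central angle δ ≈ 2.614 rad (149.8°) between the endpoints.
Interpolate at f = 2/3 with slerp weights a = sin((1−f)δ)/sin δ ≈ 1.520, b = sin(fδ)/sin δ ≈ 1.957.
p = a·p₁ + b·p₂ ≈ (-0.876, 0.460, 0.147); φ = arcsin(p_z) ≈ 8.44°, λ = atan2(p_y, p_x) ≈ 152.28°.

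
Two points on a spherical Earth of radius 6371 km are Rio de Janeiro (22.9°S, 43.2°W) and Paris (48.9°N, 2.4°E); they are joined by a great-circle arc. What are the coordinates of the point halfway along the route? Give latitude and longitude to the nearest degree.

≈ (14°N, 24°W)

Convert each endpoint to a unit vector on the sphere (x = cos φ cos λ, y = cos φ sin λ, z = sin φ).
The central angle between the endpoints is δ = arccos(p₁·p₂) ≈ 1.440 rad (82.5°).
Interpolate at f = 1/2 with slerp weights a = sin((1−f)δ)/sin δ ≈ 0.665, b = sin(fδ)/sin δ ≈ 0.665.
p = a·p₁ + b·p₂ ≈ (0.883, -0.401, 0.242); φ = arcsin(p_z) ≈ 14.03°, λ = atan2(p_y, p_x) ≈ -24.42°.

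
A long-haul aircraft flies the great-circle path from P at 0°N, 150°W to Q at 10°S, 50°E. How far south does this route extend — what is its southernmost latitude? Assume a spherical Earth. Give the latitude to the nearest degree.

≈ 27°S

The great circle lies in the plane with unit normal n̂ = (p₁ × p₂)/|p₁ × p₂|.
Here n̂_z ≈ -0.889; the vertex latitude is φ_max = arccos|n̂_z| ≈ 27.3°.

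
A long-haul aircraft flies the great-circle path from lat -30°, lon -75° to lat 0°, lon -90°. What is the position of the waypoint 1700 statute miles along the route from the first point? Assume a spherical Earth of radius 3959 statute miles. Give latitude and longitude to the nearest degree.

≈ lat -8°, lon -86°

Write both endpoints as unit vectors p₁, p₂ with components (cos φ cos λ, cos φ sin λ, sin φ).
The central angle between the endpoints is δ = arccos(p₁·p₂) ≈ 0.580 rad (33.2°). The total great-circle distance is δ·R ≈ 0.580 × 3959 ≈ 2296 mi, so the target fraction is f = 1700/2296 ≈ 0.740.
Interpolate at f ≈ 0.740 with slerp weights a = sin((1−f)δ)/sin δ ≈ 0.274, b = sin(fδ)/sin δ ≈ 0.760.
p = a·p₁ + b·p₂ ≈ (0.061, -0.989, -0.137); φ = arcsin(p_z) ≈ -7.86°, λ = atan2(p_y, p_x) ≈ -86.45°.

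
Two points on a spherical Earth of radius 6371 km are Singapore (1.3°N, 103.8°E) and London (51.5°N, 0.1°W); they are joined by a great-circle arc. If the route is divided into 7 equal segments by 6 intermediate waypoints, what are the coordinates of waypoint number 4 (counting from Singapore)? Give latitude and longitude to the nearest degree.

Write both endpoints as unit vectors p₁, p₂ with components (cos φ cos λ, cos φ sin λ, sin φ).
The central angle between the endpoints is δ = arccos(p₁·p₂) ≈ 1.703 rad (97.6°).
Interpolate at f = 4/7 with slerp weights a = sin((1−f)δ)/sin δ ≈ 0.673, b = sin(fδ)/sin δ ≈ 0.834.
p = a·p₁ + b·p₂ ≈ (0.359, 0.652, 0.668); φ = arcsin(p_z) ≈ 41.90°, λ = atan2(p_y, p_x) ≈ 61.19°.

≈ 42°N, 61°E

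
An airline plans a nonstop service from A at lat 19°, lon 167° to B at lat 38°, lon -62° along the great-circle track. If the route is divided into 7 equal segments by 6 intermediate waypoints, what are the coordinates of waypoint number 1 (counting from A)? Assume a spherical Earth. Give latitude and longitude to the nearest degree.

Convert each endpoint to a unit vector on the sphere (x = cos φ cos λ, y = cos φ sin λ, z = sin φ).
The central angle between the endpoints is δ = arccos(p₁·p₂) ≈ 1.863 rad (106.8°).
Interpolate at f = 1/7 with slerp weights a = sin((1−f)δ)/sin δ ≈ 1.044, b = sin(fδ)/sin δ ≈ 0.275.
p = a·p₁ + b·p₂ ≈ (-0.860, 0.031, 0.509); φ = arcsin(p_z) ≈ 30.60°, λ = atan2(p_y, p_x) ≈ 177.94°.

≈ lat 31°, lon 178°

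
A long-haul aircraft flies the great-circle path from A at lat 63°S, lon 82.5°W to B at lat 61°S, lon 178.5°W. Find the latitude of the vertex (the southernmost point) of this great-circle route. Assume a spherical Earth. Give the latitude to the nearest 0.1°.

≈ 70.5°S

The great circle lies in the plane with unit normal n̂ = (p₁ × p₂)/|p₁ × p₂|.
Here n̂_z ≈ -0.335; the vertex latitude is φ_max = arccos|n̂_z| ≈ 70.5°.
Check via Clairaut: cos φ_max = |cos φ₁| · sin C = cos(63.0°)·sin(132.5°) ≈ 0.335, again giving ≈ 70.5°.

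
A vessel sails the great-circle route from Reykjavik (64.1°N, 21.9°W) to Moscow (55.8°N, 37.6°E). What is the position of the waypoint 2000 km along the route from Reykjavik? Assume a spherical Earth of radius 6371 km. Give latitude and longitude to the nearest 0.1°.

≈ 62.1°N, 18.3°E

Write both endpoints as unit vectors p₁, p₂ with components (cos φ cos λ, cos φ sin λ, sin φ).
The central angle between the endpoints is δ = arccos(p₁·p₂) ≈ 0.518 rad (29.7°). The total great-circle distance is δ·R ≈ 0.518 × 6371 ≈ 3303 km, so the target fraction is f = 2000/3303 ≈ 0.606.
Interpolate at f ≈ 0.606 with slerp weights a = sin((1−f)δ)/sin δ ≈ 0.410, b = sin(fδ)/sin δ ≈ 0.623.
p = a·p₁ + b·p₂ ≈ (0.444, 0.147, 0.884); φ = arcsin(p_z) ≈ 62.14°, λ = atan2(p_y, p_x) ≈ 18.33°.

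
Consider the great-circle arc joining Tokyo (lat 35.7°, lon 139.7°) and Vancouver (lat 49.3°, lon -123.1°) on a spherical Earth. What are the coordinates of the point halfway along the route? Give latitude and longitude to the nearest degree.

≈ lat 54°, lon -179°

Write both endpoints as unit vectors p₁, p₂ with components (cos φ cos λ, cos φ sin λ, sin φ).
The central angle between the endpoints is δ = arccos(p₁·p₂) ≈ 1.185 rad (67.9°).
Interpolate at f = 1/2 with slerp weights a = sin((1−f)δ)/sin δ ≈ 0.603, b = sin(fδ)/sin δ ≈ 0.603.
p = a·p₁ + b·p₂ ≈ (-0.588, -0.013, 0.809); φ = arcsin(p_z) ≈ 53.97°, λ = atan2(p_y, p_x) ≈ -178.77°.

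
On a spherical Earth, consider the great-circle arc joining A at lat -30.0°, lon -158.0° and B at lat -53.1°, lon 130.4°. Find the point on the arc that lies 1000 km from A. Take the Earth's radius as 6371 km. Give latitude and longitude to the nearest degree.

≈ lat -36°, lon -166°

Convert each endpoint to a unit vector on the sphere (x = cos φ cos λ, y = cos φ sin λ, z = sin φ).
The central angle between the endpoints is δ = arccos(p₁·p₂) ≈ 0.972 rad (55.7°). The total great-circle distance is δ·R ≈ 0.972 × 6371 ≈ 6190 km, so the target fraction is f = 1000/6190 ≈ 0.162.
Interpolate at f ≈ 0.162 with slerp weights a = sin((1−f)δ)/sin δ ≈ 0.881, b = sin(fδ)/sin δ ≈ 0.189.
p = a·p₁ + b·p₂ ≈ (-0.781, -0.199, -0.592); φ = arcsin(p_z) ≈ -36.29°, λ = atan2(p_y, p_x) ≈ -165.69°.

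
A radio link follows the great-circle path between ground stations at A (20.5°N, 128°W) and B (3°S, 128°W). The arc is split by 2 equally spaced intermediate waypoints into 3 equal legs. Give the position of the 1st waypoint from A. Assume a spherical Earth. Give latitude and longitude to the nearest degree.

From cos δ = sin φ₁ sin φ₂ + cos φ₁ cos φ₂ cos Δλ, the central angle is δ ≈ 0.410 rad (23.5°).
Interpolate at f = 1/3 with slerp weights a = sin((1−f)δ)/sin δ ≈ 0.677, b = sin(fδ)/sin δ ≈ 0.342.
p = a·p₁ + b·p₂ ≈ (-0.601, -0.769, 0.219); φ = arcsin(p_z) ≈ 12.67°, λ = atan2(p_y, p_x) ≈ -128.00°.

≈ (13°N, 128°W)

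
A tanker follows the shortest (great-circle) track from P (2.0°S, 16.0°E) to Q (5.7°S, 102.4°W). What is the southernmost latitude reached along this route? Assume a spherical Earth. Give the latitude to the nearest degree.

The great circle lies in the plane with unit normal n̂ = (p₁ × p₂)/|p₁ × p₂|.
Here n̂_z ≈ -0.991; the vertex latitude is φ_max = arccos|n̂_z| ≈ 7.8°.
Check via Clairaut: cos φ_max = |cos φ₁| · sin C = cos(2.0°)·sin(97.5°) ≈ 0.991, again giving ≈ 7.8°.

≈ 8°S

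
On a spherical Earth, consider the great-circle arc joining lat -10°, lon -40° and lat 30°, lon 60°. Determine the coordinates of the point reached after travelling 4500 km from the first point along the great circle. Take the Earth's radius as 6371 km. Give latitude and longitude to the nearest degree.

≈ lat 10°, lon -5°

Write both endpoints as unit vectors p₁, p₂ with components (cos φ cos λ, cos φ sin λ, sin φ).
The central angle between the endpoints is δ = arccos(p₁·p₂) ≈ 1.808 rad (103.6°). The total great-circle distance is δ·R ≈ 1.808 × 6371 ≈ 11518 km, so the target fraction is f = 4500/11518 ≈ 0.391.
Interpolate at f ≈ 0.391 with slerp weights a = sin((1−f)δ)/sin δ ≈ 0.918, b = sin(fδ)/sin δ ≈ 0.668.
p = a·p₁ + b·p₂ ≈ (0.981, -0.080, 0.175); φ = arcsin(p_z) ≈ 10.05°, λ = atan2(p_y, p_x) ≈ -4.66°.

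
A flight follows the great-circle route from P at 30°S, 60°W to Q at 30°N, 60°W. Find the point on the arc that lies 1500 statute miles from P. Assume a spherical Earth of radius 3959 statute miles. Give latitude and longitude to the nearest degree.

≈ 8°S, 60°W

The haversine formula gives a central angle δ ≈ 1.047 rad (60.0°) between the endpoints. The total great-circle distance is δ·R ≈ 1.047 × 3959 ≈ 4146 mi, so the target fraction is f = 1500/4146 ≈ 0.362.
Interpolate at f ≈ 0.362 with slerp weights a = sin((1−f)δ)/sin δ ≈ 0.716, b = sin(fδ)/sin δ ≈ 0.427.
p = a·p₁ + b·p₂ ≈ (0.495, -0.857, -0.144); φ = arcsin(p_z) ≈ -8.29°, λ = atan2(p_y, p_x) ≈ -60.00°.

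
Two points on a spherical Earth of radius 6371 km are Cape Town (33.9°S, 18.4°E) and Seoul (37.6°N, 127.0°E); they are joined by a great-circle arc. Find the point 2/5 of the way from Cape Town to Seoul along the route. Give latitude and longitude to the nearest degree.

≈ 5°S, 62°E

Write both endpoints as unit vectors p₁, p₂ with components (cos φ cos λ, cos φ sin λ, sin φ).
The central angle between the endpoints is δ = arccos(p₁·p₂) ≈ 2.153 rad (123.4°).
Interpolate at f = 2/5 with slerp weights a = sin((1−f)δ)/sin δ ≈ 1.151, b = sin(fδ)/sin δ ≈ 0.908.
p = a·p₁ + b·p₂ ≈ (0.473, 0.876, -0.088); φ = arcsin(p_z) ≈ -5.03°, λ = atan2(p_y, p_x) ≈ 61.62°.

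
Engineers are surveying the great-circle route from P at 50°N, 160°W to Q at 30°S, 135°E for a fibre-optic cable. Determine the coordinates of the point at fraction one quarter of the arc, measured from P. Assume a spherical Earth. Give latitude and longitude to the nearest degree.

Convert each endpoint to a unit vector on the sphere (x = cos φ cos λ, y = cos φ sin λ, z = sin φ).
The central angle between the endpoints is δ = arccos(p₁·p₂) ≈ 1.719 rad (98.5°).
Interpolate at f = 1/4 with slerp weights a = sin((1−f)δ)/sin δ ≈ 0.971, b = sin(fδ)/sin δ ≈ 0.421.
p = a·p₁ + b·p₂ ≈ (-0.845, 0.044, 0.533); φ = arcsin(p_z) ≈ 32.24°, λ = atan2(p_y, p_x) ≈ 176.99°.

≈ 32°N, 177°E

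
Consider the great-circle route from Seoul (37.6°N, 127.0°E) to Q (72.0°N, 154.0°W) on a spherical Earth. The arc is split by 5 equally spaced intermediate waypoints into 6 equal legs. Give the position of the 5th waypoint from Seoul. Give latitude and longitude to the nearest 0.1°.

Convert each endpoint to a unit vector on the sphere (x = cos φ cos λ, y = cos φ sin λ, z = sin φ).
The central angle between the endpoints is δ = arccos(p₁·p₂) ≈ 0.893 rad (51.2°).
Interpolate at f = 5/6 with slerp weights a = sin((1−f)δ)/sin δ ≈ 0.190, b = sin(fδ)/sin δ ≈ 0.870.
p = a·p₁ + b·p₂ ≈ (-0.332, 0.003, 0.943); φ = arcsin(p_z) ≈ 70.59°, λ = atan2(p_y, p_x) ≈ 179.54°.

≈ (70.6°N, 179.5°E)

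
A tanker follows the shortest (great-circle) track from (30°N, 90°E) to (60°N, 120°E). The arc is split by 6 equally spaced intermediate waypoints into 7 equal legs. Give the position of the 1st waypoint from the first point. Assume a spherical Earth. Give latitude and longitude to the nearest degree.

From cos δ = sin φ₁ sin φ₂ + cos φ₁ cos φ₂ cos Δλ, the central angle is δ ≈ 0.630 rad (36.1°).
Interpolate at f = 1/7 with slerp weights a = sin((1−f)δ)/sin δ ≈ 0.873, b = sin(fδ)/sin δ ≈ 0.153.
p = a·p₁ + b·p₂ ≈ (-0.038, 0.822, 0.568); φ = arcsin(p_z) ≈ 34.64°, λ = atan2(p_y, p_x) ≈ 92.66°.

≈ (35°N, 93°E)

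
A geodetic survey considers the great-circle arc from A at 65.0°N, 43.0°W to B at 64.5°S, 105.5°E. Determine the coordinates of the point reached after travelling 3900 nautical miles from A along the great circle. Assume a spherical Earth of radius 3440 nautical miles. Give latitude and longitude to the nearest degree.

≈ 18°N, 25°E

Write both endpoints as unit vectors p₁, p₂ with components (cos φ cos λ, cos φ sin λ, sin φ).
The central angle between the endpoints is δ = arccos(p₁·p₂) ≈ 2.909 rad (166.7°). The total great-circle distance is δ·R ≈ 2.909 × 3440 ≈ 10008 nmi, so the target fraction is f = 3900/10008 ≈ 0.390.
Interpolate at f ≈ 0.390 with slerp weights a = sin((1−f)δ)/sin δ ≈ 4.254, b = sin(fδ)/sin δ ≈ 3.936.
p = a·p₁ + b·p₂ ≈ (0.862, 0.407, 0.303); φ = arcsin(p_z) ≈ 17.61°, λ = atan2(p_y, p_x) ≈ 25.27°.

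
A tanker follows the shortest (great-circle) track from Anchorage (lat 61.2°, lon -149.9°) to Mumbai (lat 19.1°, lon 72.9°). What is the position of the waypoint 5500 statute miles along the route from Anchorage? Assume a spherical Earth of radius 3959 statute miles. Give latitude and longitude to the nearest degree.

≈ lat 31°, lon 78°

Write both endpoints as unit vectors p₁, p₂ with components (cos φ cos λ, cos φ sin λ, sin φ).
The central angle between the endpoints is δ = arccos(p₁·p₂) ≈ 1.618 rad (92.7°). The total great-circle distance is δ·R ≈ 1.618 × 3959 ≈ 6406 mi, so the target fraction is f = 5500/6406 ≈ 0.859.
Interpolate at f ≈ 0.859 with slerp weights a = sin((1−f)δ)/sin δ ≈ 0.227, b = sin(fδ)/sin δ ≈ 0.985.
p = a·p₁ + b·p₂ ≈ (0.179, 0.834, 0.521); φ = arcsin(p_z) ≈ 31.41°, λ = atan2(p_y, p_x) ≈ 77.90°.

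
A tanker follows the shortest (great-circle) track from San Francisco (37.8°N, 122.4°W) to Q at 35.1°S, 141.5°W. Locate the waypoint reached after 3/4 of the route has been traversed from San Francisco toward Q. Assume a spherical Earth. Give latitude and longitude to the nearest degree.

≈ 17°S, 136°W

Convert each endpoint to a unit vector on the sphere (x = cos φ cos λ, y = cos φ sin λ, z = sin φ).
The central angle between the endpoints is δ = arccos(p₁·p₂) ≈ 1.309 rad (75.0°).
Interpolate at f = 3/4 with slerp weights a = sin((1−f)δ)/sin δ ≈ 0.333, b = sin(fδ)/sin δ ≈ 0.861.
p = a·p₁ + b·p₂ ≈ (-0.692, -0.661, -0.291); φ = arcsin(p_z) ≈ -16.92°, λ = atan2(p_y, p_x) ≈ -136.34°.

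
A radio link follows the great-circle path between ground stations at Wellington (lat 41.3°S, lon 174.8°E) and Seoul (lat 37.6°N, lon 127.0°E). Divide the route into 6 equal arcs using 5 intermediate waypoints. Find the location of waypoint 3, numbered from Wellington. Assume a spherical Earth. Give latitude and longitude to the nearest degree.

≈ lat 2°S, lon 150°E

The haversine formula gives a central angle δ ≈ 1.574 rad (90.2°) between the endpoints.
Interpolate at f = 3/6 with slerp weights a = sin((1−f)δ)/sin δ ≈ 0.708, b = sin(fδ)/sin δ ≈ 0.708.
p = a·p₁ + b·p₂ ≈ (-0.867, 0.496, -0.035); φ = arcsin(p_z) ≈ -2.02°, λ = atan2(p_y, p_x) ≈ 150.23°.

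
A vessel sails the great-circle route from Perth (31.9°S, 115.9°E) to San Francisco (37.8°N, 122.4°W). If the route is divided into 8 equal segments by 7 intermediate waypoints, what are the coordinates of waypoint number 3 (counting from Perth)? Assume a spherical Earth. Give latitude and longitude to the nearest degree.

≈ 4°S, 160°E

Write both endpoints as unit vectors p₁, p₂ with components (cos φ cos λ, cos φ sin λ, sin φ).
The central angle between the endpoints is δ = arccos(p₁·p₂) ≈ 2.314 rad (132.6°).
Interpolate at f = 3/8 with slerp weights a = sin((1−f)δ)/sin δ ≈ 1.347, b = sin(fδ)/sin δ ≈ 1.036.
p = a·p₁ + b·p₂ ≈ (-0.938, 0.338, -0.077); φ = arcsin(p_z) ≈ -4.42°, λ = atan2(p_y, p_x) ≈ 160.19°.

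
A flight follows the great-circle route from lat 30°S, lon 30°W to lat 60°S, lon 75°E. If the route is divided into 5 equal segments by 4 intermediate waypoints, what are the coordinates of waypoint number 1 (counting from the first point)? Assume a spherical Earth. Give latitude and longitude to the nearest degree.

Convert each endpoint to a unit vector on the sphere (x = cos φ cos λ, y = cos φ sin λ, z = sin φ).
The central angle between the endpoints is δ = arccos(p₁·p₂) ≈ 1.244 rad (71.3°).
Interpolate at f = 1/5 with slerp weights a = sin((1−f)δ)/sin δ ≈ 0.886, b = sin(fδ)/sin δ ≈ 0.260.
p = a·p₁ + b·p₂ ≈ (0.698, -0.258, -0.668); φ = arcsin(p_z) ≈ -41.92°, λ = atan2(p_y, p_x) ≈ -20.28°.

≈ lat 42°S, lon 20°W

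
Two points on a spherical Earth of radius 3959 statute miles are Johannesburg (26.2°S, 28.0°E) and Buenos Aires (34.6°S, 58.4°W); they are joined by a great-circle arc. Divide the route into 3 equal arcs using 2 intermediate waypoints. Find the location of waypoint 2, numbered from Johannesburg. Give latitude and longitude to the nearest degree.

≈ 39°S, 29°W

Write both endpoints as unit vectors p₁, p₂ with components (cos φ cos λ, cos φ sin λ, sin φ).
The central angle between the endpoints is δ = arccos(p₁·p₂) ≈ 1.269 rad (72.7°).
Interpolate at f = 2/3 with slerp weights a = sin((1−f)δ)/sin δ ≈ 0.430, b = sin(fδ)/sin δ ≈ 0.784.
p = a·p₁ + b·p₂ ≈ (0.679, -0.369, -0.635); φ = arcsin(p_z) ≈ -39.43°, λ = atan2(p_y, p_x) ≈ -28.50°.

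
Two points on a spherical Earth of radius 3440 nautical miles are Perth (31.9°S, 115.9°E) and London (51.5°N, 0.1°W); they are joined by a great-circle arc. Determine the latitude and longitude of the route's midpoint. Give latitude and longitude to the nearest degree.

≈ (18°N, 72°E)

Convert each endpoint to a unit vector on the sphere (x = cos φ cos λ, y = cos φ sin λ, z = sin φ).
The central angle between the endpoints is δ = arccos(p₁·p₂) ≈ 2.272 rad (130.2°).
Interpolate at f = 1/2 with slerp weights a = sin((1−f)δ)/sin δ ≈ 1.187, b = sin(fδ)/sin δ ≈ 1.187.
p = a·p₁ + b·p₂ ≈ (0.299, 0.905, 0.302); φ = arcsin(p_z) ≈ 17.56°, λ = atan2(p_y, p_x) ≈ 71.74°.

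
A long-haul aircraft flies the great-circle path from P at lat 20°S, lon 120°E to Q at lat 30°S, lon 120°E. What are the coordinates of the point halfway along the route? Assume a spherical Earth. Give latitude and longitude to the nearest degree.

≈ lat 25°S, lon 120°E

Convert each endpoint to a unit vector on the sphere (x = cos φ cos λ, y = cos φ sin λ, z = sin φ).
The central angle between the endpoints is δ = arccos(p₁·p₂) ≈ 0.175 rad (10.0°).
Interpolate at f = 1/2 with slerp weights a = sin((1−f)δ)/sin δ ≈ 0.502, b = sin(fδ)/sin δ ≈ 0.502.
p = a·p₁ + b·p₂ ≈ (-0.453, 0.785, -0.423); φ = arcsin(p_z) ≈ -25.00°, λ = atan2(p_y, p_x) ≈ 120.00°.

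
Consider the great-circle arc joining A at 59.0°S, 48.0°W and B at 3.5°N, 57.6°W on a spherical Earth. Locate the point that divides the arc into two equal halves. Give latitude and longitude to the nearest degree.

≈ 28°S, 54°W

Write both endpoints as unit vectors p₁, p₂ with components (cos φ cos λ, cos φ sin λ, sin φ).
The central angle between the endpoints is δ = arccos(p₁·p₂) ≈ 1.099 rad (63.0°).
Interpolate at f = 1/2 with slerp weights a = sin((1−f)δ)/sin δ ≈ 0.586, b = sin(fδ)/sin δ ≈ 0.586.
p = a·p₁ + b·p₂ ≈ (0.516, -0.719, -0.467); φ = arcsin(p_z) ≈ -27.82°, λ = atan2(p_y, p_x) ≈ -54.34°.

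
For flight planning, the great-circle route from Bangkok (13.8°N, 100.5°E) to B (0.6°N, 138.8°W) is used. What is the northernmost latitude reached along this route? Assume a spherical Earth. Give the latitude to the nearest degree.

≈ 16°N

The great circle lies in the plane with unit normal n̂ = (p₁ × p₂)/|p₁ × p₂|.
Here n̂_z ≈ +0.960; the vertex latitude is φ_max = arccos|n̂_z| ≈ 16.3°.
Check via Clairaut: cos φ_max = |cos φ₁| · sin C = cos(13.8°)·sin(81.3°) ≈ 0.960, again giving ≈ 16.3°.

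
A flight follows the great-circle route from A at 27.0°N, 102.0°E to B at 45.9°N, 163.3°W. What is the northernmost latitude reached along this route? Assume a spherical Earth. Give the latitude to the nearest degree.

The great circle lies in the plane with unit normal n̂ = (p₁ × p₂)/|p₁ × p₂|.
Here n̂_z ≈ +0.643; the vertex latitude is φ_max = arccos|n̂_z| ≈ 50.0°.

≈ 50°N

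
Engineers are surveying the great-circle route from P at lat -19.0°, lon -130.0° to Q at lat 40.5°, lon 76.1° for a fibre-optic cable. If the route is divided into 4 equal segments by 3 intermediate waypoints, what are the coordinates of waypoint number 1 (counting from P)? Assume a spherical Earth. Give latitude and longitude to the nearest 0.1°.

Write both endpoints as unit vectors p₁, p₂ with components (cos φ cos λ, cos φ sin λ, sin φ).
The central angle between the endpoints is δ = arccos(p₁·p₂) ≈ 2.600 rad (149.0°).
Interpolate at f = 1/4 with slerp weights a = sin((1−f)δ)/sin δ ≈ 1.803, b = sin(fδ)/sin δ ≈ 1.175.
p = a·p₁ + b·p₂ ≈ (-0.881, -0.439, 0.176); φ = arcsin(p_z) ≈ 10.14°, λ = atan2(p_y, p_x) ≈ -153.53°.

≈ lat 10.1°, lon -153.5°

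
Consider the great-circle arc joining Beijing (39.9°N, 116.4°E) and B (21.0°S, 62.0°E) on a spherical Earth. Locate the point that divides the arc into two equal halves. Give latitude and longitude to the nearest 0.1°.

Convert each endpoint to a unit vector on the sphere (x = cos φ cos λ, y = cos φ sin λ, z = sin φ).
The central angle between the endpoints is δ = arccos(p₁·p₂) ≈ 1.383 rad (79.2°).
Interpolate at f = 1/2 with slerp weights a = sin((1−f)δ)/sin δ ≈ 0.649, b = sin(fδ)/sin δ ≈ 0.649.
p = a·p₁ + b·p₂ ≈ (0.063, 0.981, 0.184); φ = arcsin(p_z) ≈ 10.59°, λ = atan2(p_y, p_x) ≈ 86.32°.

≈ (10.6°N, 86.3°E)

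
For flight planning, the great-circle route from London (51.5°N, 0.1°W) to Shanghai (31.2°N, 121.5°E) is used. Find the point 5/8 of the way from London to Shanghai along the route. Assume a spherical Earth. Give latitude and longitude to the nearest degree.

Convert each endpoint to a unit vector on the sphere (x = cos φ cos λ, y = cos φ sin λ, z = sin φ).
The central angle between the endpoints is δ = arccos(p₁·p₂) ≈ 1.444 rad (82.7°).
Interpolate at f = 5/8 with slerp weights a = sin((1−f)δ)/sin δ ≈ 0.520, b = sin(fδ)/sin δ ≈ 0.791.
p = a·p₁ + b·p₂ ≈ (-0.030, 0.577, 0.817); φ = arcsin(p_z) ≈ 54.74°, λ = atan2(p_y, p_x) ≈ 93.00°.

≈ (55°N, 93°E)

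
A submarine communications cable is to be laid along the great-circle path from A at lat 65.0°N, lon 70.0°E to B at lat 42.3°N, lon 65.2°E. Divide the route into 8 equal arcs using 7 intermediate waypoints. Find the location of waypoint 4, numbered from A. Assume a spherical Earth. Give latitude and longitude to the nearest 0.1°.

≈ lat 53.7°N, lon 66.9°E

Write both endpoints as unit vectors p₁, p₂ with components (cos φ cos λ, cos φ sin λ, sin φ).
The central angle between the endpoints is δ = arccos(p₁·p₂) ≈ 0.399 rad (22.9°).
Interpolate at f = 4/8 with slerp weights a = sin((1−f)δ)/sin δ ≈ 0.510, b = sin(fδ)/sin δ ≈ 0.510.
p = a·p₁ + b·p₂ ≈ (0.232, 0.545, 0.806); φ = arcsin(p_z) ≈ 53.67°, λ = atan2(p_y, p_x) ≈ 66.95°.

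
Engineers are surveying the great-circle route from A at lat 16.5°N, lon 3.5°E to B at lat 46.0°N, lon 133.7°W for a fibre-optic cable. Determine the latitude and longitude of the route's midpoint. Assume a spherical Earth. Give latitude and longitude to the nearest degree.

≈ lat 57°N, lon 43°W

Convert each endpoint to a unit vector on the sphere (x = cos φ cos λ, y = cos φ sin λ, z = sin φ).
The central angle between the endpoints is δ = arccos(p₁·p₂) ≈ 1.859 rad (106.5°).
Interpolate at f = 1/2 with slerp weights a = sin((1−f)δ)/sin δ ≈ 0.836, b = sin(fδ)/sin δ ≈ 0.836.
p = a·p₁ + b·p₂ ≈ (0.399, -0.371, 0.839); φ = arcsin(p_z) ≈ 57.00°, λ = atan2(p_y, p_x) ≈ -42.92°.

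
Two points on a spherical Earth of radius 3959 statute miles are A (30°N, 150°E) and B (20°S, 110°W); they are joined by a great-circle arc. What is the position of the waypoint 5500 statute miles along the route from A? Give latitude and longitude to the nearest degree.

≈ (6°S, 136°W)

Write both endpoints as unit vectors p₁, p₂ with components (cos φ cos λ, cos φ sin λ, sin φ).
The central angle between the endpoints is δ = arccos(p₁·p₂) ≈ 1.888 rad (108.2°). The total great-circle distance is δ·R ≈ 1.888 × 3959 ≈ 7476 mi, so the target fraction is f = 5500/7476 ≈ 0.736.
Interpolate at f ≈ 0.736 with slerp weights a = sin((1−f)δ)/sin δ ≈ 0.504, b = sin(fδ)/sin δ ≈ 1.035.
p = a·p₁ + b·p₂ ≈ (-0.711, -0.696, -0.102); φ = arcsin(p_z) ≈ -5.86°, λ = atan2(p_y, p_x) ≈ -135.60°.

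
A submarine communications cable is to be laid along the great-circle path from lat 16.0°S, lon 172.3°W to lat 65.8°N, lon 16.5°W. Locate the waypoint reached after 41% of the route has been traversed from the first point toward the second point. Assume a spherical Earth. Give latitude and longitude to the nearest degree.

From cos δ = sin φ₁ sin φ₂ + cos φ₁ cos φ₂ cos Δλ, the central angle is δ ≈ 2.228 rad (127.6°).
Interpolate at f = 0.41 with slerp weights a = sin((1−f)δ)/sin δ ≈ 1.222, b = sin(fδ)/sin δ ≈ 1.000.
p = a·p₁ + b·p₂ ≈ (-0.771, -0.274, 0.575); φ = arcsin(p_z) ≈ 35.11°, λ = atan2(p_y, p_x) ≈ -160.45°.

≈ lat 35°N, lon 160°W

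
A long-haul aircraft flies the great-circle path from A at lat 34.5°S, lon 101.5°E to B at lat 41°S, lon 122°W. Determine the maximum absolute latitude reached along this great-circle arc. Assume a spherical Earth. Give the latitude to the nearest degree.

The great circle lies in the plane with unit normal n̂ = (p₁ × p₂)/|p₁ × p₂|.
Here n̂_z ≈ +0.430; the vertex latitude is φ_max = arccos|n̂_z| ≈ 64.6°.
Check via Clairaut: cos φ_max = |cos φ₁| · sin C = cos(34.5°)·sin(148.6°) ≈ 0.430, again giving ≈ 64.6°.

≈ 65°S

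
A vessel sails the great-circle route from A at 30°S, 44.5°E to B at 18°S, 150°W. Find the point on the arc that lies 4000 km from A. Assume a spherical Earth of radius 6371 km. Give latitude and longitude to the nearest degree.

≈ 63°S, 68°E

The haversine formula gives a central angle δ ≈ 2.269 rad (130.0°) between the endpoints. The total great-circle distance is δ·R ≈ 2.269 × 6371 ≈ 14456 km, so the target fraction is f = 4000/14456 ≈ 0.277.
Interpolate at f ≈ 0.277 with slerp weights a = sin((1−f)δ)/sin δ ≈ 1.302, b = sin(fδ)/sin δ ≈ 0.767.
p = a·p₁ + b·p₂ ≈ (0.173, 0.426, -0.888); φ = arcsin(p_z) ≈ -62.64°, λ = atan2(p_y, p_x) ≈ 67.91°.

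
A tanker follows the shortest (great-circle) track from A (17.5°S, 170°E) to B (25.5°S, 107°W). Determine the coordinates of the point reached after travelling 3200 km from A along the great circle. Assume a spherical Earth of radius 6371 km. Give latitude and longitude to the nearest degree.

The haversine formula gives a central angle δ ≈ 1.334 rad (76.4°) between the endpoints. The total great-circle distance is δ·R ≈ 1.334 × 6371 ≈ 8500 km, so the target fraction is f = 3200/8500 ≈ 0.376.
Interpolate at f ≈ 0.376 with slerp weights a = sin((1−f)δ)/sin δ ≈ 0.760, b = sin(fδ)/sin δ ≈ 0.495.
p = a·p₁ + b·p₂ ≈ (-0.845, -0.302, -0.442); φ = arcsin(p_z) ≈ -26.22°, λ = atan2(p_y, p_x) ≈ -160.36°.

≈ (26°S, 160°W)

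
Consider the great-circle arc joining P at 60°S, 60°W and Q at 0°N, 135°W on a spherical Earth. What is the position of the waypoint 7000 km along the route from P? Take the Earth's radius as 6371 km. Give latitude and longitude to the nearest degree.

The haversine formula gives a central angle δ ≈ 1.441 rad (82.6°) between the endpoints. The total great-circle distance is δ·R ≈ 1.441 × 6371 ≈ 9181 km, so the target fraction is f = 7000/9181 ≈ 0.762.
Interpolate at f ≈ 0.762 with slerp weights a = sin((1−f)δ)/sin δ ≈ 0.338, b = sin(fδ)/sin δ ≈ 0.898.
p = a·p₁ + b·p₂ ≈ (-0.550, -0.782, -0.293); φ = arcsin(p_z) ≈ -17.05°, λ = atan2(p_y, p_x) ≈ -125.15°.

≈ 17°S, 125°W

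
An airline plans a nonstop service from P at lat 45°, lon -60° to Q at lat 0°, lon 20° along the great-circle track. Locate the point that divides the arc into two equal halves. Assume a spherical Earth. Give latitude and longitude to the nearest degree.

≈ lat 28°, lon -12°

Write both endpoints as unit vectors p₁, p₂ with components (cos φ cos λ, cos φ sin λ, sin φ).
The central angle between the endpoints is δ = arccos(p₁·p₂) ≈ 1.448 rad (82.9°).
Interpolate at f = 1/2 with slerp weights a = sin((1−f)δ)/sin δ ≈ 0.667, b = sin(fδ)/sin δ ≈ 0.667.
p = a·p₁ + b·p₂ ≈ (0.863, -0.180, 0.472); φ = arcsin(p_z) ≈ 28.16°, λ = atan2(p_y, p_x) ≈ -11.81°.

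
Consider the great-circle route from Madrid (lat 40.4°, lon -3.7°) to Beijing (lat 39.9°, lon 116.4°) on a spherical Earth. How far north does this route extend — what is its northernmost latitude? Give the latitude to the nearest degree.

The great circle lies in the plane with unit normal n̂ = (p₁ × p₂)/|p₁ × p₂|.
Here n̂_z ≈ +0.509; the vertex latitude is φ_max = arccos|n̂_z| ≈ 59.4°.
Check via Clairaut: cos φ_max = |cos φ₁| · sin C = cos(40.4°)·sin(42.0°) ≈ 0.509, again giving ≈ 59.4°.

≈ 59°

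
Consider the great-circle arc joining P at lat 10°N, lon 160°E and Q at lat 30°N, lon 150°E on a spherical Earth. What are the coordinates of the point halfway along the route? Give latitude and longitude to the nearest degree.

≈ lat 20°N, lon 155°E

The haversine formula gives a central angle δ ≈ 0.385 rad (22.1°) between the endpoints.
Interpolate at f = 1/2 with slerp weights a = sin((1−f)δ)/sin δ ≈ 0.509, b = sin(fδ)/sin δ ≈ 0.509.
p = a·p₁ + b·p₂ ≈ (-0.853, 0.392, 0.343); φ = arcsin(p_z) ≈ 20.07°, λ = atan2(p_y, p_x) ≈ 155.32°.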